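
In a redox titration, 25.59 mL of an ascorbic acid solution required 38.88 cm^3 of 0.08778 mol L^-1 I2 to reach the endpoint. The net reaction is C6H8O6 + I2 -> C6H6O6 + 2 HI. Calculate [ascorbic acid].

0.133 M

n(I2) = 0.08778 x 0.03888 = 0.003413 mol.
From the balanced equation, 1 mol I2 reacts with 1 mol ascorbic acid, so n(ascorbic acid) = 0.003413 x 1/1 = 0.003413 mol.
[ascorbic acid] = 0.003413 / 0.02559 L = 0.133 M.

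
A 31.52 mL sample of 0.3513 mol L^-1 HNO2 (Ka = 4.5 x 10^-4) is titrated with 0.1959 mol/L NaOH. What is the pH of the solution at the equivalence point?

n(HNO2) = 0.3513 x 0.03152 = 0.01107 mol; V(NaOH) at equivalence = 0.01107/0.1959 = 0.05652 L.
At equivalence all the acid is converted to NO2-; total volume = 0.03152 + 0.05652 = 0.08804 L, so [NO2-] = 0.01107/0.08804 = 0.1258 M.
Kb = Kw/Ka = 1.0e-14 / 4.5 x 10^-4 = 2.22e-11.
[OH^-] = sqrt(Kb x [NO2-]) = sqrt(2.22e-11 x 0.1258) = 1.67e-6 M.
pOH = 5.78, so pH = 14.00 - 5.78 = 8.22.

8.22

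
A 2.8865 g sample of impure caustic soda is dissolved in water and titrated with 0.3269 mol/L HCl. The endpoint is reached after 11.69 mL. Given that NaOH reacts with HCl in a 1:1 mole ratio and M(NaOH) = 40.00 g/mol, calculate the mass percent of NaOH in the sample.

n(HCl) = 0.3269 x 0.01169 = 0.003821 mol.
n(NaOH) = 0.003821 / 1 = 0.003821 mol.
mass of NaOH = 0.003821 x 40.00 = 0.1529 g.
% purity = 0.1529 / 2.8865 x 100 = 5.30%.

5.30%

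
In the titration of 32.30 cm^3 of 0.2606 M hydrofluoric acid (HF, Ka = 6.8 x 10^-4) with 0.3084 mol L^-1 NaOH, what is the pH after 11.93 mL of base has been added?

3.06

Initial n(HF) = 0.2606 x 0.03230 = 0.008417 mol.
n(NaOH) added = 0.3084 x 0.01193 = 0.003679 mol, converting that many moles of HF to F-.
Remaining n(HF) = 0.004738 mol; n(F-) = 0.003679 mol.
By Henderson-Hasselbalch, pH = pKa + log([A^-]/[HA]) = 3.17 + log(0.003679/0.004738) = 3.17 + (-0.11) = 3.06.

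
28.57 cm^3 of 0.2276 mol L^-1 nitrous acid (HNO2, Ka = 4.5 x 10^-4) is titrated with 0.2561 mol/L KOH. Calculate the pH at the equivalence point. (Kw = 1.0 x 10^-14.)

n(HNO2) = 0.2276 x 0.02857 = 0.006503 mol; V(KOH) at equivalence = 0.006503/0.2561 = 0.02539 L.
At equivalence all the acid is converted to NO2-; total volume = 0.02857 + 0.02539 = 0.05396 L, so [NO2-] = 0.006503/0.05396 = 0.1205 M.
Kb = Kw/Ka = 1.0e-14 / 4.5 x 10^-4 = 2.22e-11.
[OH^-] = sqrt(Kb x [NO2-]) = sqrt(2.22e-11 x 0.1205) = 1.64e-6 M.
pOH = 5.79, so pH = 14.00 - 5.79 = 8.21.

8.21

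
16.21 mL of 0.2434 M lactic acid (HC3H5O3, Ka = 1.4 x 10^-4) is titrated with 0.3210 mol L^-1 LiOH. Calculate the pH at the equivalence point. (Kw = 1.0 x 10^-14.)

n(HC3H5O3) = 0.2434 x 0.01621 = 0.003946 mol; V(LiOH) at equivalence = 0.003946/0.3210 = 0.01229 L.
At equivalence all the acid is converted to C3H5O3-; total volume = 0.01621 + 0.01229 = 0.02850 L, so [C3H5O3-] = 0.003946/0.02850 = 0.1384 M.
Kb = Kw/Ka = 1.0e-14 / 1.4 x 10^-4 = 7.14e-11.
[OH^-] = sqrt(Kb x [C3H5O3-]) = sqrt(7.14e-11 x 0.1384) = 3.14e-6 M.
pOH = 5.50, so pH = 14.00 - 5.50 = 8.50.

8.50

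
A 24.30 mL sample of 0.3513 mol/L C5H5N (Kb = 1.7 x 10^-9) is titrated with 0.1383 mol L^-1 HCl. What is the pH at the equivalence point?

n(C5H5N) = 0.3513 x 0.02430 = 0.008537 mol; V(HCl) at equivalence = 0.008537/0.1383 = 0.06173 L.
At equivalence the base is fully converted to C5H5NH+; total volume = 0.08603 L, so [C5H5NH+] = 0.008537/0.08603 = 0.09923 M.
Ka(C5H5NH+) = Kw/Kb = 1.0e-14 / 1.7 x 10^-9 = 5.88e-6.
[H^+] = sqrt(Ka x [C5H5NH+]) = sqrt(5.88e-6 x 0.09923) = 0.000764 M.
pH = -log(0.000764) = 3.12.

3.12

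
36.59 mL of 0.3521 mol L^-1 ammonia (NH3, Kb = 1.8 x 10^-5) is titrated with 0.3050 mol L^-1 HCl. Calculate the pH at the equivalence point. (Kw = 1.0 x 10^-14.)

5.02

n(NH3) = 0.3521 x 0.03659 = 0.01288 mol; V(HCl) at equivalence = 0.01288/0.3050 = 0.04224 L.
At equivalence the base is fully converted to NH4+; total volume = 0.07883 L, so [NH4+] = 0.01288/0.07883 = 0.1634 M.
Ka(NH4+) = Kw/Kb = 1.0e-14 / 1.8 x 10^-5 = 5.56e-10.
[H^+] = sqrt(Ka x [NH4+]) = sqrt(5.56e-10 x 0.1634) = 9.53e-6 M.
pH = -log(9.53e-6) = 5.02.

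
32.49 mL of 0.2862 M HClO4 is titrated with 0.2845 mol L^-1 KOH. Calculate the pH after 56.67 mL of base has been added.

12.88

n(acid) = 0.2862 x 0.03249 = 0.009299 mol; n(KOH) added = 0.2845 x 0.05667 = 0.01612 mol.
Base is in excess by 0.01612 - 0.009299 = 0.006824 mol in a total volume of 0.08916 L.
[OH^-] = 0.006824/0.08916 = 0.07654 M, so pOH = 1.12 and pH = 14.00 - 1.12 = 12.88.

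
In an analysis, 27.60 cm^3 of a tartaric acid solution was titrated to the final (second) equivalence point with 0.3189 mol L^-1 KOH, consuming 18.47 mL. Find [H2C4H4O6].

0.107 M

n(KOH) = 0.3189 x 0.01847 = 0.005890 mol.
At the final (second) equivalence point, 2 mol OH^- react per mol H2C4H4O6, so n(H2C4H4O6) = 0.005890 / 2 = 0.002945 mol.
[H2C4H4O6] = 0.002945 / 0.02760 L = 0.107 M.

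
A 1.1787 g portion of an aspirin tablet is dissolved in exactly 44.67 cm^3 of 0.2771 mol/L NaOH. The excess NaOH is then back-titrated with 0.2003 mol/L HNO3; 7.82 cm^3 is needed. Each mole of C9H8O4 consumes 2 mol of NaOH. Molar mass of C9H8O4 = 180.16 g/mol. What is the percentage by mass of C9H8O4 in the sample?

Total n(NaOH) added = 0.2771 x 0.04467 = 0.01238 mol.
n(HNO3) used = 0.2003 x 0.007820 = 0.001566 mol, which equals the excess n(NaOH).
So n(NaOH) consumed by the sample = 0.01238 - 0.001566 = 0.01081 mol.
n(C9H8O4) = 0.01081 / 2 = 0.005406 mol.
mass C9H8O4 = 0.005406 x 180.16 = 0.9739 g, so %C9H8O4 = 0.9739/1.1787 x 100 = 82.6%.

82.6%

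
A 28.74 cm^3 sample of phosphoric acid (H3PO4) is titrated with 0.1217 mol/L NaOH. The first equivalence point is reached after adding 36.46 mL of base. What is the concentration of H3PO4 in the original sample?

0.154 M

n(NaOH) = 0.1217 x 0.03646 = 0.004437 mol.
At the first equivalence point, 1 mol OH^- react per mol H3PO4, so n(H3PO4) = 0.004437 / 1 = 0.004437 mol.
[H3PO4] = 0.004437 / 0.02874 L = 0.154 M.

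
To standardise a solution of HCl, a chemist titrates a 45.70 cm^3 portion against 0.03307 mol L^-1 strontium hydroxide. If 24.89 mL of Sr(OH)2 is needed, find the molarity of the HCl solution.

0.0360 M

n(Sr(OH)2) delivered = 0.03307 x 0.02489 = 0.0008231 mol.
The reaction is 2 HCl + 1 Sr(OH)2, so n(HCl) = 0.0008231 x 2/1 = 0.001646 mol.
[HCl] = 0.001646 mol / 0.04570 L = 0.0360 M.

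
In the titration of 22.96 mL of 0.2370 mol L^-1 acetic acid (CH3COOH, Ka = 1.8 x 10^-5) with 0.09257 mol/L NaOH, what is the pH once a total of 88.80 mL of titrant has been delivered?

n(acid) = 0.2370 x 0.02296 = 0.005442 mol; n(NaOH) added = 0.09257 x 0.08880 = 0.008220 mol.
Base is in excess by 0.008220 - 0.005442 = 0.002779 mol in a total volume of 0.1118 L.
[OH^-] = 0.002779/0.1118 = 0.02486 M, so pOH = 1.60 and pH = 14.00 - 1.60 = 12.40.

12.40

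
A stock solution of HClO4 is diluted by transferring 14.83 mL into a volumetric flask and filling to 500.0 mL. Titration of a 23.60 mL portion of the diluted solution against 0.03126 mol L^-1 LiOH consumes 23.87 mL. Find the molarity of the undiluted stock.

1.07 M

n(LiOH) = 0.03126 x 0.02387 = 0.0007462 mol.
n(HClO4) in the aliquot = 0.0007462 mol.
[diluted HClO4] = 0.0007462 / 0.02360 = 0.03162 M.
Dilution factor = 500.0/14.83 = 33.72, so [stock] = 0.03162 x 33.72 = 1.07 M.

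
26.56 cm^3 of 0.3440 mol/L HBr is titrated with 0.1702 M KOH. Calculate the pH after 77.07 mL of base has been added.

n(acid) = 0.3440 x 0.02656 = 0.009137 mol; n(KOH) added = 0.1702 x 0.07707 = 0.01312 mol.
Base is in excess by 0.01312 - 0.009137 = 0.003981 mol in a total volume of 0.1036 L.
[OH^-] = 0.003981/0.1036 = 0.03841 M, so pOH = 1.42 and pH = 14.00 - 1.42 = 12.58.

12.58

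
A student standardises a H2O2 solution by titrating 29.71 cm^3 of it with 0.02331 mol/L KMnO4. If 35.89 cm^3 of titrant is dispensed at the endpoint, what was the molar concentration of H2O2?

n(KMnO4) = 0.02331 x 0.03589 = 0.0008366 mol.
From the balanced equation, 2 mol KMnO4 reacts with 5 mol H2O2, so n(H2O2) = 0.0008366 x 5/2 = 0.002091 mol.
[H2O2] = 0.002091 / 0.02971 L = 0.0704 M.

0.0704 M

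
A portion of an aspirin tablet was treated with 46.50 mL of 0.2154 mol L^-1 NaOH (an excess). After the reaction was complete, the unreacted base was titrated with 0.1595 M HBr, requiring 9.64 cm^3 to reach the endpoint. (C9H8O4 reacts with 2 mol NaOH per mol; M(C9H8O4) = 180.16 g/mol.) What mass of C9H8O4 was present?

Total n(NaOH) added = 0.2154 x 0.04650 = 0.01002 mol.
n(HBr) used = 0.1595 x 0.009640 = 0.001538 mol, which equals the excess n(NaOH).
So n(NaOH) consumed by the sample = 0.01002 - 0.001538 = 0.008479 mol.
n(C9H8O4) = 0.008479 / 2 = 0.004239 mol.
mass = 0.004239 mol x 180.16 g/mol = 0.764 g.

0.764 g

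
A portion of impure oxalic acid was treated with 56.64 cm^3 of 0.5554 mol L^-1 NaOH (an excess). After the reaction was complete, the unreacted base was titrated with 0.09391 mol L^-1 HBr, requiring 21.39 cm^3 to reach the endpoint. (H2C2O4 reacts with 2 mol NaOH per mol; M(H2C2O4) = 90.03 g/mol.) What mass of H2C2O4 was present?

1.33 g

Total n(NaOH) added = 0.5554 x 0.05664 = 0.03146 mol.
n(HBr) used = 0.09391 x 0.02139 = 0.002009 mol, which equals the excess n(NaOH).
So n(NaOH) consumed by the sample = 0.03146 - 0.002009 = 0.02945 mol.
n(H2C2O4) = 0.02945 / 2 = 0.01472 mol.
mass = 0.01472 mol x 90.03 g/mol = 1.33 g.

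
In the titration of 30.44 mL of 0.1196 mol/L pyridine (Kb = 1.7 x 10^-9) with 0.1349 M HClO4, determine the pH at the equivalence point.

3.21

n(C5H5N) = 0.1196 x 0.03044 = 0.003641 mol; V(HClO4) at equivalence = 0.003641/0.1349 = 0.02699 L.
At equivalence the base is fully converted to C5H5NH+; total volume = 0.05743 L, so [C5H5NH+] = 0.003641/0.05743 = 0.06340 M.
Ka(C5H5NH+) = Kw/Kb = 1.0e-14 / 1.7 x 10^-9 = 5.88e-6.
[H^+] = sqrt(Ka x [C5H5NH+]) = sqrt(5.88e-6 x 0.06340) = 0.000611 M.
pH = -log(0.000611) = 3.21.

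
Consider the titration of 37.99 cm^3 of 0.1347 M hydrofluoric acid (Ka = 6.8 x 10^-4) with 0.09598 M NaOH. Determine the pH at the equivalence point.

7.96

n(HF) = 0.1347 x 0.03799 = 0.005117 mol; V(NaOH) at equivalence = 0.005117/0.09598 = 0.05332 L.
At equivalence all the acid is converted to F-; total volume = 0.03799 + 0.05332 = 0.09131 L, so [F-] = 0.005117/0.09131 = 0.05605 M.
Kb = Kw/Ka = 1.0e-14 / 6.8 x 10^-4 = 1.47e-11.
[OH^-] = sqrt(Kb x [F-]) = sqrt(1.47e-11 x 0.05605) = 9.08e-7 M.
pOH = 6.04, so pH = 14.00 - 6.04 = 7.96.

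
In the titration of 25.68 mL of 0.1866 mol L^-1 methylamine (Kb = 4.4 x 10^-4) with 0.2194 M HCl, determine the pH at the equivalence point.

5.82

n(CH3NH2) = 0.1866 x 0.02568 = 0.004792 mol; V(HCl) at equivalence = 0.004792/0.2194 = 0.02184 L.
At equivalence the base is fully converted to CH3NH3+; total volume = 0.04752 L, so [CH3NH3+] = 0.004792/0.04752 = 0.1008 M.
Ka(CH3NH3+) = Kw/Kb = 1.0e-14 / 4.4 x 10^-4 = 2.27e-11.
[H^+] = sqrt(Ka x [CH3NH3+]) = sqrt(2.27e-11 x 0.1008) = 1.51e-6 M.
pH = -log(1.51e-6) = 5.82.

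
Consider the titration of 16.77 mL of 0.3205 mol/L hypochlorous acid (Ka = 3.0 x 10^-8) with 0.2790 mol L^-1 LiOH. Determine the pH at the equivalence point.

n(HClO) = 0.3205 x 0.01677 = 0.005375 mol; V(LiOH) at equivalence = 0.005375/0.2790 = 0.01926 L.
At equivalence all the acid is converted to ClO-; total volume = 0.01677 + 0.01926 = 0.03603 L, so [ClO-] = 0.005375/0.03603 = 0.1492 M.
Kb = Kw/Ka = 1.0e-14 / 3.0 x 10^-8 = 3.33e-7.
[OH^-] = sqrt(Kb x [ClO-]) = sqrt(3.33e-7 x 0.1492) = 0.000223 M.
pOH = 3.65, so pH = 14.00 - 3.65 = 10.35.

10.35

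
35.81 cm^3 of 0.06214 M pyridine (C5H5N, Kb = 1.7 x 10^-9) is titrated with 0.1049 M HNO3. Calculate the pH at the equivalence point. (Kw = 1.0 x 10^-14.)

n(C5H5N) = 0.06214 x 0.03581 = 0.002225 mol; V(HNO3) at equivalence = 0.002225/0.1049 = 0.02121 L.
At equivalence the base is fully converted to C5H5NH+; total volume = 0.05702 L, so [C5H5NH+] = 0.002225/0.05702 = 0.03902 M.
Ka(C5H5NH+) = Kw/Kb = 1.0e-14 / 1.7 x 10^-9 = 5.88e-6.
[H^+] = sqrt(Ka x [C5H5NH+]) = sqrt(5.88e-6 x 0.03902) = 0.000479 M.
pH = -log(0.000479) = 3.32.

3.32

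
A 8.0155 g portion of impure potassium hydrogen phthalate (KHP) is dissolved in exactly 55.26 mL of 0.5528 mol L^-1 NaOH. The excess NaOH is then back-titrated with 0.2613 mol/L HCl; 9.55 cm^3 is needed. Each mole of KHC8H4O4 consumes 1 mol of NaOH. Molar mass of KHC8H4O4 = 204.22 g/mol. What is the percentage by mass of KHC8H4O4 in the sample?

71.5%

Total n(NaOH) added = 0.5528 x 0.05526 = 0.03055 mol.
n(HCl) used = 0.2613 x 0.009550 = 0.002495 mol, which equals the excess n(NaOH).
So n(NaOH) consumed by the sample = 0.03055 - 0.002495 = 0.02805 mol.
n(KHC8H4O4) = 0.02805 / 1 = 0.02805 mol.
mass KHC8H4O4 = 0.02805 x 204.22 = 5.729 g, so %KHC8H4O4 = 5.729/8.0155 x 100 = 71.5%.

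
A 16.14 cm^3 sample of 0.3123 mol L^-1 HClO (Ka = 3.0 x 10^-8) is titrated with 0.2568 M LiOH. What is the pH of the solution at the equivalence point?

10.34

n(HClO) = 0.3123 x 0.01614 = 0.005041 mol; V(LiOH) at equivalence = 0.005041/0.2568 = 0.01963 L.
At equivalence all the acid is converted to ClO-; total volume = 0.01614 + 0.01963 = 0.03577 L, so [ClO-] = 0.005041/0.03577 = 0.1409 M.
Kb = Kw/Ka = 1.0e-14 / 3.0 x 10^-8 = 3.33e-7.
[OH^-] = sqrt(Kb x [ClO-]) = sqrt(3.33e-7 x 0.1409) = 0.000217 M.
pOH = 3.66, so pH = 14.00 - 3.66 = 10.34.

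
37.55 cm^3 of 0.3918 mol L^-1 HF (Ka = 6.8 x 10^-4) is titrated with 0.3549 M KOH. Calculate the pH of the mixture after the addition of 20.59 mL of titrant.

Initial n(HF) = 0.3918 x 0.03755 = 0.01471 mol.
n(KOH) added = 0.3549 x 0.02059 = 0.007307 mol, converting that many moles of HF to F-.
Remaining n(HF) = 0.007405 mol; n(F-) = 0.007307 mol.
By Henderson-Hasselbalch, pH = pKa + log([A^-]/[HA]) = 3.17 + log(0.007307/0.007405) = 3.17 + (-0.01) = 3.16.

3.16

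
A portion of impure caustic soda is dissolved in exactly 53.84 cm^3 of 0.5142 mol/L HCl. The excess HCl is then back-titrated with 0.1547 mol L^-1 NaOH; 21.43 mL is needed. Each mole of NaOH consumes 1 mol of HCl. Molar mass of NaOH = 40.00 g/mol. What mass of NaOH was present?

0.975 g

Total n(HCl) added = 0.5142 x 0.05384 = 0.02768 mol.
n(NaOH) used = 0.1547 x 0.02143 = 0.003315 mol, which equals the excess n(HCl).
So n(HCl) consumed by the sample = 0.02768 - 0.003315 = 0.02437 mol.
n(NaOH) = 0.02437 / 1 = 0.02437 mol.
mass = 0.02437 mol x 40.00 g/mol = 0.975 g.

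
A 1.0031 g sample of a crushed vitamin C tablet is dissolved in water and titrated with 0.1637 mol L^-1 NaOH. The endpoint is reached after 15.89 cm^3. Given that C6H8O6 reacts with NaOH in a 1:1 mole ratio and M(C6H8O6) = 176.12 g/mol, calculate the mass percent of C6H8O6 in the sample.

45.7%

n(NaOH) = 0.1637 x 0.01589 = 0.002601 mol.
n(C6H8O6) = 0.002601 / 1 = 0.002601 mol.
mass of C6H8O6 = 0.002601 x 176.12 = 0.4581 g.
% purity = 0.4581 / 1.0031 x 100 = 45.7%.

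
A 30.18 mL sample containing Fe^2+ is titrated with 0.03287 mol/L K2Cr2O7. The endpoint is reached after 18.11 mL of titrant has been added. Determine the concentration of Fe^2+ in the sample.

0.118 M

n(K2Cr2O7) = 0.03287 x 0.01811 = 0.0005953 mol.
From the balanced equation, 1 mol K2Cr2O7 reacts with 6 mol Fe^2+, so n(Fe^2+) = 0.0005953 x 6/1 = 0.003572 mol.
[Fe^2+] = 0.003572 / 0.03018 L = 0.118 M.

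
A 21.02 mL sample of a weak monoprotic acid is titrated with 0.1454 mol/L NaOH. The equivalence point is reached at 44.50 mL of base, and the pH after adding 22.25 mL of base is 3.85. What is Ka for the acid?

22.25 mL is half of the equivalence volume, so this is the half-equivalence point where [HA] = [A^-].
At half-equivalence pH = pKa, so pKa = 3.85.
Ka = 10^(-3.85) = 1.4 x 10^-4.

1.4 x 10^-4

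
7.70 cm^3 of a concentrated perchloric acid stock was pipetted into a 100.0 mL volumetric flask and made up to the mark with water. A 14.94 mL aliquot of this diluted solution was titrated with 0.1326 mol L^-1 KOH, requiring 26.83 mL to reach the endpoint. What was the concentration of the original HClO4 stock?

n(KOH) = 0.1326 x 0.02683 = 0.003558 mol.
n(HClO4) in the aliquot = 0.003558 mol.
[diluted HClO4] = 0.003558 / 0.01494 = 0.2381 M.
Dilution factor = 100.0/7.700 = 12.99, so [stock] = 0.2381 x 12.99 = 3.09 M.

3.09 M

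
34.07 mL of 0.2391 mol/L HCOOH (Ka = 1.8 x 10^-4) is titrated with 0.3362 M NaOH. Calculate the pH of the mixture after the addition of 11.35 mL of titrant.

3.69

Initial n(HCOOH) = 0.2391 x 0.03407 = 0.008146 mol.
n(NaOH) added = 0.3362 x 0.01135 = 0.003816 mol, converting that many moles of HCOOH to HCOO-.
Remaining n(HCOOH) = 0.004330 mol; n(HCOO-) = 0.003816 mol.
By Henderson-Hasselbalch, pH = pKa + log([A^-]/[HA]) = 3.74 + log(0.003816/0.004330) = 3.74 + (-0.05) = 3.69.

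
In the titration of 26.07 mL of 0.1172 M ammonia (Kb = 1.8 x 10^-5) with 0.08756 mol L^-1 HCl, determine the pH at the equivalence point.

n(NH3) = 0.1172 x 0.02607 = 0.003055 mol; V(HCl) at equivalence = 0.003055/0.08756 = 0.03489 L.
At equivalence the base is fully converted to NH4+; total volume = 0.06096 L, so [NH4+] = 0.003055/0.06096 = 0.05012 M.
Ka(NH4+) = Kw/Kb = 1.0e-14 / 1.8 x 10^-5 = 5.56e-10.
[H^+] = sqrt(Ka x [NH4+]) = sqrt(5.56e-10 x 0.05012) = 5.28e-6 M.
pH = -log(5.28e-6) = 5.28.

5.28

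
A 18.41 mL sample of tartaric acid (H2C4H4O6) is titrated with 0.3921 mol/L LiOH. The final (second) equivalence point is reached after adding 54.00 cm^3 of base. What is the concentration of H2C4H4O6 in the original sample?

0.575 M

n(LiOH) = 0.3921 x 0.05400 = 0.02117 mol.
At the final (second) equivalence point, 2 mol OH^- react per mol H2C4H4O6, so n(H2C4H4O6) = 0.02117 / 2 = 0.01059 mol.
[H2C4H4O6] = 0.01059 / 0.01841 L = 0.575 M.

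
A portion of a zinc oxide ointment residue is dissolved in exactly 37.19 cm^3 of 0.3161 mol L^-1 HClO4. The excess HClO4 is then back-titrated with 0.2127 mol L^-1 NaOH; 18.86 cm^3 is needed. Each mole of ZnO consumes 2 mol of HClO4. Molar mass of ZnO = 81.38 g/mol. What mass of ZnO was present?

Total n(HClO4) added = 0.3161 x 0.03719 = 0.01176 mol.
n(NaOH) used = 0.2127 x 0.01886 = 0.004012 mol, which equals the excess n(HClO4).
So n(HClO4) consumed by the sample = 0.01176 - 0.004012 = 0.007744 mol.
n(ZnO) = 0.007744 / 2 = 0.003872 mol.
mass = 0.003872 mol x 81.38 g/mol = 0.315 g.

0.315 g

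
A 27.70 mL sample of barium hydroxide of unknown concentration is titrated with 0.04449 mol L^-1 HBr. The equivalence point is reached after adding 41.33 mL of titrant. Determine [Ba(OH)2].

0.0332 M

n(HBr) delivered = 0.04449 x 0.04133 = 0.001839 mol.
The reaction is 1 Ba(OH)2 + 2 HBr, so n(Ba(OH)2) = 0.001839 x 1/2 = 0.0009194 mol.
[Ba(OH)2] = 0.0009194 mol / 0.02770 L = 0.0332 M.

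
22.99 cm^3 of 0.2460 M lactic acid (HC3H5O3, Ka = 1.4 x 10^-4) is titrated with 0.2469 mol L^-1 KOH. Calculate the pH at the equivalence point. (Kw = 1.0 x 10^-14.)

n(HC3H5O3) = 0.2460 x 0.02299 = 0.005656 mol; V(KOH) at equivalence = 0.005656/0.2469 = 0.02291 L.
At equivalence all the acid is converted to C3H5O3-; total volume = 0.02299 + 0.02291 = 0.04590 L, so [C3H5O3-] = 0.005656/0.04590 = 0.1232 M.
Kb = Kw/Ka = 1.0e-14 / 1.4 x 10^-4 = 7.14e-11.
[OH^-] = sqrt(Kb x [C3H5O3-]) = sqrt(7.14e-11 x 0.1232) = 2.97e-6 M.
pOH = 5.53, so pH = 14.00 - 5.53 = 8.47.

8.47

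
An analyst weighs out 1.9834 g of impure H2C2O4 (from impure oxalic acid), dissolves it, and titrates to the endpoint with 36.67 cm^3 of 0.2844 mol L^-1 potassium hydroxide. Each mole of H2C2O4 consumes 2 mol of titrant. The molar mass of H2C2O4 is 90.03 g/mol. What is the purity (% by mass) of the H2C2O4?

23.7%

n(KOH) = 0.2844 x 0.03667 = 0.01043 mol.
n(H2C2O4) = 0.01043 / 2 = 0.005214 mol.
mass of H2C2O4 = 0.005214 x 90.03 = 0.4695 g.
% purity = 0.4695 / 1.9834 x 100 = 23.7%.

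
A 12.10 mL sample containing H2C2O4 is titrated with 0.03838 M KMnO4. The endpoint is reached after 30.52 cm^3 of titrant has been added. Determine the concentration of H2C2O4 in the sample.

n(KMnO4) = 0.03838 x 0.03052 = 0.001171 mol.
From the balanced equation, 2 mol KMnO4 reacts with 5 mol H2C2O4, so n(H2C2O4) = 0.001171 x 5/2 = 0.002928 mol.
[H2C2O4] = 0.002928 / 0.01210 L = 0.242 M.

0.242 M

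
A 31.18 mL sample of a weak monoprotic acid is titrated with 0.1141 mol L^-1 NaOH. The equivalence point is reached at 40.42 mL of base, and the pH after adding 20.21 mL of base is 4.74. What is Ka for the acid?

1.8 x 10^-5

20.21 mL is half of the equivalence volume, so this is the half-equivalence point where [HA] = [A^-].
At half-equivalence pH = pKa, so pKa = 4.74.
Ka = 10^(-4.74) = 1.8 x 10^-5.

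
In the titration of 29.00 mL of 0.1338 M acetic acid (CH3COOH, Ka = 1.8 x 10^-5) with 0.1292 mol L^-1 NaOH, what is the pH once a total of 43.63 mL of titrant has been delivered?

12.38

n(acid) = 0.1338 x 0.02900 = 0.003880 mol; n(NaOH) added = 0.1292 x 0.04363 = 0.005637 mol.
Base is in excess by 0.005637 - 0.003880 = 0.001757 mol in a total volume of 0.07263 L.
[OH^-] = 0.001757/0.07263 = 0.02419 M, so pOH = 1.62 and pH = 14.00 - 1.62 = 12.38.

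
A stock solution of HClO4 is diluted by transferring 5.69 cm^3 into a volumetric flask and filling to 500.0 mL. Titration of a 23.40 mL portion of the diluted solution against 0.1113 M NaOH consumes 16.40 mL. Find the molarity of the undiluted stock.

6.85 M

n(NaOH) = 0.1113 x 0.01640 = 0.001825 mol.
n(HClO4) in the aliquot = 0.001825 mol.
[diluted HClO4] = 0.001825 / 0.02340 = 0.07801 M.
Dilution factor = 500.0/5.690 = 87.87, so [stock] = 0.07801 x 87.87 = 6.85 M.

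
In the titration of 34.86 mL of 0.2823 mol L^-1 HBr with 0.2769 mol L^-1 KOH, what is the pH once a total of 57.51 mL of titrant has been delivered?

12.82

n(acid) = 0.2823 x 0.03486 = 0.009841 mol; n(KOH) added = 0.2769 x 0.05751 = 0.01592 mol.
Base is in excess by 0.01592 - 0.009841 = 0.006084 mol in a total volume of 0.09237 L.
[OH^-] = 0.006084/0.09237 = 0.06586 M, so pOH = 1.18 and pH = 14.00 - 1.18 = 12.82.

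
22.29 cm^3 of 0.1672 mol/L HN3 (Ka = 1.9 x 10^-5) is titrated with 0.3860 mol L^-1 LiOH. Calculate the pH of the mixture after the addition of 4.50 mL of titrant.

4.66

Initial n(HN3) = 0.1672 x 0.02229 = 0.003727 mol.
n(LiOH) added = 0.3860 x 0.004500 = 0.001737 mol, converting that many moles of HN3 to N3-.
Remaining n(HN3) = 0.001990 mol; n(N3-) = 0.001737 mol.
By Henderson-Hasselbalch, pH = pKa + log([A^-]/[HA]) = 4.72 + log(0.001737/0.001990) = 4.72 + (-0.06) = 4.66.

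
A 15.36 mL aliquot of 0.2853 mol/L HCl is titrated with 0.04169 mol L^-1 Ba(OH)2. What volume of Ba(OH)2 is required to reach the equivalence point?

n(HCl) = 0.2853 mol/L x 0.01536 L = 0.004382 mol.
The neutralisation is 2 HCl : 1 Ba(OH)2, so n(Ba(OH)2) = 0.004382 x 1/2 = 0.002191 mol.
V(Ba(OH)2) = 0.002191 / 0.04169 = 0.05256 L = 52.6 mL.

52.6 mL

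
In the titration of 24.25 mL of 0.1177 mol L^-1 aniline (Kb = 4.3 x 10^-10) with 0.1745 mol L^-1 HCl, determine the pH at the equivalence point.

2.89

n(C6H5NH2) = 0.1177 x 0.02425 = 0.002854 mol; V(HCl) at equivalence = 0.002854/0.1745 = 0.01636 L.
At equivalence the base is fully converted to C6H5NH3+; total volume = 0.04061 L, so [C6H5NH3+] = 0.002854/0.04061 = 0.07029 M.
Ka(C6H5NH3+) = Kw/Kb = 1.0e-14 / 4.3 x 10^-10 = 2.33e-5.
[H^+] = sqrt(Ka x [C6H5NH3+]) = sqrt(2.33e-5 x 0.07029) = 0.00128 M.
pH = -log(0.00128) = 2.89.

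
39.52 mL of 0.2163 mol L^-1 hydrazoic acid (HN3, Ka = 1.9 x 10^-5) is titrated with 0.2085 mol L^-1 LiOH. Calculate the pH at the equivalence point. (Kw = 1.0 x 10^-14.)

8.87

n(HN3) = 0.2163 x 0.03952 = 0.008548 mol; V(LiOH) at equivalence = 0.008548/0.2085 = 0.04100 L.
At equivalence all the acid is converted to N3-; total volume = 0.03952 + 0.04100 = 0.08052 L, so [N3-] = 0.008548/0.08052 = 0.1062 M.
Kb = Kw/Ka = 1.0e-14 / 1.9 x 10^-5 = 5.26e-10.
[OH^-] = sqrt(Kb x [N3-]) = sqrt(5.26e-10 x 0.1062) = 7.48e-6 M.
pOH = 5.13, so pH = 14.00 - 5.13 = 8.87.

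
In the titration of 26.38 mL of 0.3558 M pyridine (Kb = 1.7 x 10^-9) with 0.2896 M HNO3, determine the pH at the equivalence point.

n(C5H5N) = 0.3558 x 0.02638 = 0.009386 mol; V(HNO3) at equivalence = 0.009386/0.2896 = 0.03241 L.
At equivalence the base is fully converted to C5H5NH+; total volume = 0.05879 L, so [C5H5NH+] = 0.009386/0.05879 = 0.1597 M.
Ka(C5H5NH+) = Kw/Kb = 1.0e-14 / 1.7 x 10^-9 = 5.88e-6.
[H^+] = sqrt(Ka x [C5H5NH+]) = sqrt(5.88e-6 x 0.1597) = 0.000969 M.
pH = -log(0.000969) = 3.01.

3.01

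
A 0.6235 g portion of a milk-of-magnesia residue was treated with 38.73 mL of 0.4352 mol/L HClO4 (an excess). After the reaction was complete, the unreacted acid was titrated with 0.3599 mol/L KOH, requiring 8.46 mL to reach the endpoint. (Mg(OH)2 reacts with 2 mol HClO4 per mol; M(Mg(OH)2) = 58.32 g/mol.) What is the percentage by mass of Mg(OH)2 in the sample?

Total n(HClO4) added = 0.4352 x 0.03873 = 0.01686 mol.
n(KOH) used = 0.3599 x 0.008460 = 0.003045 mol, which equals the excess n(HClO4).
So n(HClO4) consumed by the sample = 0.01686 - 0.003045 = 0.01381 mol.
n(Mg(OH)2) = 0.01381 / 2 = 0.006905 mol.
mass Mg(OH)2 = 0.006905 x 58.32 = 0.4027 g, so %Mg(OH)2 = 0.4027/0.6235 x 100 = 64.6%.

64.6%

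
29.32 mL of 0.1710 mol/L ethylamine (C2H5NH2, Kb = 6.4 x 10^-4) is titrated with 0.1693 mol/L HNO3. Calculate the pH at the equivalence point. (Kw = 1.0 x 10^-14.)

5.94

n(C2H5NH2) = 0.1710 x 0.02932 = 0.005014 mol; V(HNO3) at equivalence = 0.005014/0.1693 = 0.02961 L.
At equivalence the base is fully converted to C2H5NH3+; total volume = 0.05893 L, so [C2H5NH3+] = 0.005014/0.05893 = 0.08507 M.
Ka(C2H5NH3+) = Kw/Kb = 1.0e-14 / 6.4 x 10^-4 = 1.56e-11.
[H^+] = sqrt(Ka x [C2H5NH3+]) = sqrt(1.56e-11 x 0.08507) = 1.15e-6 M.
pH = -log(1.15e-6) = 5.94.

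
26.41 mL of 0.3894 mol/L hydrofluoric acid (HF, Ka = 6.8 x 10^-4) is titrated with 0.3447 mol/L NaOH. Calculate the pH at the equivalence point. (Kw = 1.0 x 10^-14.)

8.21

n(HF) = 0.3894 x 0.02641 = 0.01028 mol; V(NaOH) at equivalence = 0.01028/0.3447 = 0.02983 L.
At equivalence all the acid is converted to F-; total volume = 0.02641 + 0.02983 = 0.05624 L, so [F-] = 0.01028/0.05624 = 0.1828 M.
Kb = Kw/Ka = 1.0e-14 / 6.8 x 10^-4 = 1.47e-11.
[OH^-] = sqrt(Kb x [F-]) = sqrt(1.47e-11 x 0.1828) = 1.64e-6 M.
pOH = 5.79, so pH = 14.00 - 5.79 = 8.21.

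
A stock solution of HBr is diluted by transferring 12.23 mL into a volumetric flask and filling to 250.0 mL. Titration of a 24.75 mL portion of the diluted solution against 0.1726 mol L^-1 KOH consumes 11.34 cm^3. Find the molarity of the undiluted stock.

1.62 M

n(KOH) = 0.1726 x 0.01134 = 0.001957 mol.
n(HBr) in the aliquot = 0.001957 mol.
[diluted HBr] = 0.001957 / 0.02475 = 0.07908 M.
Dilution factor = 250.0/12.23 = 20.44, so [stock] = 0.07908 x 20.44 = 1.62 M.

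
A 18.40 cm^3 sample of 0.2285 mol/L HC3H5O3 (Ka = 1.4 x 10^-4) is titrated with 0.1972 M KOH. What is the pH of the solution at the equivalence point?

n(HC3H5O3) = 0.2285 x 0.01840 = 0.004204 mol; V(KOH) at equivalence = 0.004204/0.1972 = 0.02132 L.
At equivalence all the acid is converted to C3H5O3-; total volume = 0.01840 + 0.02132 = 0.03972 L, so [C3H5O3-] = 0.004204/0.03972 = 0.1058 M.
Kb = Kw/Ka = 1.0e-14 / 1.4 x 10^-4 = 7.14e-11.
[OH^-] = sqrt(Kb x [C3H5O3-]) = sqrt(7.14e-11 x 0.1058) = 2.75e-6 M.
pOH = 5.56, so pH = 14.00 - 5.56 = 8.44.

8.44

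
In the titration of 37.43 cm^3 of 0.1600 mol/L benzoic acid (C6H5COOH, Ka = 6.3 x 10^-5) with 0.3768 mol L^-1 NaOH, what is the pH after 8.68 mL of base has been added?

Initial n(C6H5COOH) = 0.1600 x 0.03743 = 0.005989 mol.
n(NaOH) added = 0.3768 x 0.008680 = 0.003271 mol, converting that many moles of C6H5COOH to C6H5COO-.
Remaining n(C6H5COOH) = 0.002718 mol; n(C6H5COO-) = 0.003271 mol.
By Henderson-Hasselbalch, pH = pKa + log([A^-]/[HA]) = 4.20 + log(0.003271/0.002718) = 4.20 + (+0.08) = 4.28.

4.28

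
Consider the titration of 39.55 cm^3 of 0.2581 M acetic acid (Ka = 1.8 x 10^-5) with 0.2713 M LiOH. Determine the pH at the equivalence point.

n(CH3COOH) = 0.2581 x 0.03955 = 0.01021 mol; V(LiOH) at equivalence = 0.01021/0.2713 = 0.03763 L.
At equivalence all the acid is converted to CH3COO-; total volume = 0.03955 + 0.03763 = 0.07718 L, so [CH3COO-] = 0.01021/0.07718 = 0.1323 M.
Kb = Kw/Ka = 1.0e-14 / 1.8 x 10^-5 = 5.56e-10.
[OH^-] = sqrt(Kb x [CH3COO-]) = sqrt(5.56e-10 x 0.1323) = 8.57e-6 M.
pOH = 5.07, so pH = 14.00 - 5.07 = 8.93.

8.93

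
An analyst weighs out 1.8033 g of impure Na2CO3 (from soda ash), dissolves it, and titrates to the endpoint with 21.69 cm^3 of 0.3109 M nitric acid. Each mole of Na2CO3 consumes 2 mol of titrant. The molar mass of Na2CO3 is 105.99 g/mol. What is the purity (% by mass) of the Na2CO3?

n(HNO3) = 0.3109 x 0.02169 = 0.006743 mol.
n(Na2CO3) = 0.006743 / 2 = 0.003372 mol.
mass of Na2CO3 = 0.003372 x 105.99 = 0.3574 g.
% purity = 0.3574 / 1.8033 x 100 = 19.8%.

19.8%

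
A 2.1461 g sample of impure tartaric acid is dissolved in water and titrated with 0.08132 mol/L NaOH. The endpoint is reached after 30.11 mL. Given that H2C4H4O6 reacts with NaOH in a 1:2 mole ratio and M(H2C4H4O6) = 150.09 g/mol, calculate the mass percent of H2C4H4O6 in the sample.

n(NaOH) = 0.08132 x 0.03011 = 0.002449 mol.
n(H2C4H4O6) = 0.002449 / 2 = 0.001224 mol.
mass of H2C4H4O6 = 0.001224 x 150.09 = 0.1838 g.
% purity = 0.1838 / 2.1461 x 100 = 8.56%.

8.56%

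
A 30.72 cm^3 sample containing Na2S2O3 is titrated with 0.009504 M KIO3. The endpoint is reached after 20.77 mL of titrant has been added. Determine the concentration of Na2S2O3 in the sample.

0.0386 M

n(KIO3) = 0.009504 x 0.02077 = 0.0001974 mol.
From the balanced equation, 1 mol KIO3 reacts with 6 mol Na2S2O3, so n(Na2S2O3) = 0.0001974 x 6/1 = 0.001184 mol.
[Na2S2O3] = 0.001184 / 0.03072 L = 0.0386 M.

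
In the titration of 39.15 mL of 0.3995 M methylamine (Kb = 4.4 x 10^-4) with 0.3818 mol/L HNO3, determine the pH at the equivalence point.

n(CH3NH2) = 0.3995 x 0.03915 = 0.01564 mol; V(HNO3) at equivalence = 0.01564/0.3818 = 0.04096 L.
At equivalence the base is fully converted to CH3NH3+; total volume = 0.08011 L, so [CH3NH3+] = 0.01564/0.08011 = 0.1952 M.
Ka(CH3NH3+) = Kw/Kb = 1.0e-14 / 4.4 x 10^-4 = 2.27e-11.
[H^+] = sqrt(Ka x [CH3NH3+]) = sqrt(2.27e-11 x 0.1952) = 2.11e-6 M.
pH = -log(2.11e-6) = 5.68.

5.68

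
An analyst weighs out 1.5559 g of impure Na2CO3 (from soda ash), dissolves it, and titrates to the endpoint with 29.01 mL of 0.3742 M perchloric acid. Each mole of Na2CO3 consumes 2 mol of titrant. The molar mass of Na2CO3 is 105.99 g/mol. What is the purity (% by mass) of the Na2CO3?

37.0%

n(HClO4) = 0.3742 x 0.02901 = 0.01086 mol.
n(Na2CO3) = 0.01086 / 2 = 0.005428 mol.
mass of Na2CO3 = 0.005428 x 105.99 = 0.5753 g.
% purity = 0.5753 / 1.5559 x 100 = 37.0%.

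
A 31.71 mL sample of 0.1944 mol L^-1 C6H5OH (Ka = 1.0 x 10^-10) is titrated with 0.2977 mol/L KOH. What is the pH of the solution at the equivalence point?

11.54

n(C6H5OH) = 0.1944 x 0.03171 = 0.006164 mol; V(KOH) at equivalence = 0.006164/0.2977 = 0.02071 L.
At equivalence all the acid is converted to C6H5O-; total volume = 0.03171 + 0.02071 = 0.05242 L, so [C6H5O-] = 0.006164/0.05242 = 0.1176 M.
Kb = Kw/Ka = 1.0e-14 / 1.0 x 10^-10 = 0.000100.
[OH^-] = sqrt(Kb x [C6H5O-]) = sqrt(0.000100 x 0.1176) = 0.00343 M.
pOH = 2.46, so pH = 14.00 - 2.46 = 11.54.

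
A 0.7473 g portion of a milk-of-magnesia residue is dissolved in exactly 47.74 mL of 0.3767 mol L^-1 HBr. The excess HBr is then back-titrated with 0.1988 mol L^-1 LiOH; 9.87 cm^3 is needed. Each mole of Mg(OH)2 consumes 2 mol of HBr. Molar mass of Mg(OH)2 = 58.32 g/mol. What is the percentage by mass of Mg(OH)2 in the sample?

Total n(HBr) added = 0.3767 x 0.04774 = 0.01798 mol.
n(LiOH) used = 0.1988 x 0.009870 = 0.001962 mol, which equals the excess n(HBr).
So n(HBr) consumed by the sample = 0.01798 - 0.001962 = 0.01602 mol.
n(Mg(OH)2) = 0.01602 / 2 = 0.008011 mol.
mass Mg(OH)2 = 0.008011 x 58.32 = 0.4672 g, so %Mg(OH)2 = 0.4672/0.7473 x 100 = 62.5%.

62.5%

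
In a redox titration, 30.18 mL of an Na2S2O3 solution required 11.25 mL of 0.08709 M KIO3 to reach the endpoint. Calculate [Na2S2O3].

0.195 M

n(KIO3) = 0.08709 x 0.01125 = 0.0009798 mol.
From the balanced equation, 1 mol KIO3 reacts with 6 mol Na2S2O3, so n(Na2S2O3) = 0.0009798 x 6/1 = 0.005879 mol.
[Na2S2O3] = 0.005879 / 0.03018 L = 0.195 M.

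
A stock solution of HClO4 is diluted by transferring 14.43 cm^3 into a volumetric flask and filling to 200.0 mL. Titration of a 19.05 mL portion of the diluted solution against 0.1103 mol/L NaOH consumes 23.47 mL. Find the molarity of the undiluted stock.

n(NaOH) = 0.1103 x 0.02347 = 0.002589 mol.
n(HClO4) in the aliquot = 0.002589 mol.
[diluted HClO4] = 0.002589 / 0.01905 = 0.1359 M.
Dilution factor = 200.0/14.43 = 13.86, so [stock] = 0.1359 x 13.86 = 1.88 M.

1.88 M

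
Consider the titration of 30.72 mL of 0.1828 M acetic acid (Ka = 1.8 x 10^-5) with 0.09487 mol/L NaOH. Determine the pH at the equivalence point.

8.77

n(CH3COOH) = 0.1828 x 0.03072 = 0.005616 mol; V(NaOH) at equivalence = 0.005616/0.09487 = 0.05919 L.
At equivalence all the acid is converted to CH3COO-; total volume = 0.03072 + 0.05919 = 0.08991 L, so [CH3COO-] = 0.005616/0.08991 = 0.06246 M.
Kb = Kw/Ka = 1.0e-14 / 1.8 x 10^-5 = 5.56e-10.
[OH^-] = sqrt(Kb x [CH3COO-]) = sqrt(5.56e-10 x 0.06246) = 5.89e-6 M.
pOH = 5.23, so pH = 14.00 - 5.23 = 8.77.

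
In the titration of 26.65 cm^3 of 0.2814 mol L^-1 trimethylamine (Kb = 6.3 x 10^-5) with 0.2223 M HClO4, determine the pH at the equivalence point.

n((CH3)3N) = 0.2814 x 0.02665 = 0.007499 mol; V(HClO4) at equivalence = 0.007499/0.2223 = 0.03374 L.
At equivalence the base is fully converted to (CH3)3NH+; total volume = 0.06039 L, so [(CH3)3NH+] = 0.007499/0.06039 = 0.1242 M.
Ka((CH3)3NH+) = Kw/Kb = 1.0e-14 / 6.3 x 10^-5 = 1.59e-10.
[H^+] = sqrt(Ka x [(CH3)3NH+]) = sqrt(1.59e-10 x 0.1242) = 4.44e-6 M.
pH = -log(4.44e-6) = 5.35.

5.35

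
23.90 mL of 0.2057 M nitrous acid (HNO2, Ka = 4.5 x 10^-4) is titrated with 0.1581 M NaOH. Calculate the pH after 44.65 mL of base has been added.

12.50

n(acid) = 0.2057 x 0.02390 = 0.004916 mol; n(NaOH) added = 0.1581 x 0.04465 = 0.007059 mol.
Base is in excess by 0.007059 - 0.004916 = 0.002143 mol in a total volume of 0.06855 L.
[OH^-] = 0.002143/0.06855 = 0.03126 M, so pOH = 1.50 and pH = 14.00 - 1.50 = 12.50.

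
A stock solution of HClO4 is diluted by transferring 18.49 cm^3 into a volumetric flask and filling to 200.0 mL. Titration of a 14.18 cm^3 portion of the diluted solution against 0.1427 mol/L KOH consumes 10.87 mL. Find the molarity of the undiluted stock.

1.18 M

n(KOH) = 0.1427 x 0.01087 = 0.001551 mol.
n(HClO4) in the aliquot = 0.001551 mol.
[diluted HClO4] = 0.001551 / 0.01418 = 0.1094 M.
Dilution factor = 200.0/18.49 = 10.82, so [stock] = 0.1094 x 10.82 = 1.18 M.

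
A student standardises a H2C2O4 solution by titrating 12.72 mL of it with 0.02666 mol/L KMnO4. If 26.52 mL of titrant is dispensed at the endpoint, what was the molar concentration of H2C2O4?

0.139 M

n(KMnO4) = 0.02666 x 0.02652 = 0.0007070 mol.
From the balanced equation, 2 mol KMnO4 reacts with 5 mol H2C2O4, so n(H2C2O4) = 0.0007070 x 5/2 = 0.001768 mol.
[H2C2O4] = 0.001768 / 0.01272 L = 0.139 M.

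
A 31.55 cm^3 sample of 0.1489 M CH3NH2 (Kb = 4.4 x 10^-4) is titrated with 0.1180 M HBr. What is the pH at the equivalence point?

n(CH3NH2) = 0.1489 x 0.03155 = 0.004698 mol; V(HBr) at equivalence = 0.004698/0.1180 = 0.03981 L.
At equivalence the base is fully converted to CH3NH3+; total volume = 0.07136 L, so [CH3NH3+] = 0.004698/0.07136 = 0.06583 M.
Ka(CH3NH3+) = Kw/Kb = 1.0e-14 / 4.4 x 10^-4 = 2.27e-11.
[H^+] = sqrt(Ka x [CH3NH3+]) = sqrt(2.27e-11 x 0.06583) = 1.22e-6 M.
pH = -log(1.22e-6) = 5.91.

5.91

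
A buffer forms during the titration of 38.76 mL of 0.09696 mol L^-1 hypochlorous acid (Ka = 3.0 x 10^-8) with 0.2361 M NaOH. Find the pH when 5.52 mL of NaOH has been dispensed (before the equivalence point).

7.25

Initial n(HClO) = 0.09696 x 0.03876 = 0.003758 mol.
n(NaOH) added = 0.2361 x 0.005520 = 0.001303 mol, converting that many moles of HClO to ClO-.
Remaining n(HClO) = 0.002455 mol; n(ClO-) = 0.001303 mol.
By Henderson-Hasselbalch, pH = pKa + log([A^-]/[HA]) = 7.52 + log(0.001303/0.002455) = 7.52 + (-0.27) = 7.25.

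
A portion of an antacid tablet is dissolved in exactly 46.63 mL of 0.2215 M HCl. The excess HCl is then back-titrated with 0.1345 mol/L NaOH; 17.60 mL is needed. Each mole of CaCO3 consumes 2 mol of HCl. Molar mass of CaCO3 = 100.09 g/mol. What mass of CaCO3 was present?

Total n(HCl) added = 0.2215 x 0.04663 = 0.01033 mol.
n(NaOH) used = 0.1345 x 0.01760 = 0.002367 mol, which equals the excess n(HCl).
So n(HCl) consumed by the sample = 0.01033 - 0.002367 = 0.007961 mol.
n(CaCO3) = 0.007961 / 2 = 0.003981 mol.
mass = 0.003981 mol x 100.09 g/mol = 0.398 g.

0.398 g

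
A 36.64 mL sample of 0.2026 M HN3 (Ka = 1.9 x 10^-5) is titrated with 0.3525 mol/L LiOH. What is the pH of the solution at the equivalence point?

8.92

n(HN3) = 0.2026 x 0.03664 = 0.007423 mol; V(LiOH) at equivalence = 0.007423/0.3525 = 0.02106 L.
At equivalence all the acid is converted to N3-; total volume = 0.03664 + 0.02106 = 0.05770 L, so [N3-] = 0.007423/0.05770 = 0.1287 M.
Kb = Kw/Ka = 1.0e-14 / 1.9 x 10^-5 = 5.26e-10.
[OH^-] = sqrt(Kb x [N3-]) = sqrt(5.26e-10 x 0.1287) = 8.23e-6 M.
pOH = 5.08, so pH = 14.00 - 5.08 = 8.92.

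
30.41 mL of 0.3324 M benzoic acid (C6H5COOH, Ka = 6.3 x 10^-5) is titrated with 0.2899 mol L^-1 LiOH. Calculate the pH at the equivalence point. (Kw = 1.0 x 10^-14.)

8.70

n(C6H5COOH) = 0.3324 x 0.03041 = 0.01011 mol; V(LiOH) at equivalence = 0.01011/0.2899 = 0.03487 L.
At equivalence all the acid is converted to C6H5COO-; total volume = 0.03041 + 0.03487 = 0.06528 L, so [C6H5COO-] = 0.01011/0.06528 = 0.1548 M.
Kb = Kw/Ka = 1.0e-14 / 6.3 x 10^-5 = 1.59e-10.
[OH^-] = sqrt(Kb x [C6H5COO-]) = sqrt(1.59e-10 x 0.1548) = 4.96e-6 M.
pOH = 5.30, so pH = 14.00 - 5.30 = 8.70.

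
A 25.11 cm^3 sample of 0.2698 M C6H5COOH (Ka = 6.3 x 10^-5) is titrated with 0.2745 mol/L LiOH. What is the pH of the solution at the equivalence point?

8.67

n(C6H5COOH) = 0.2698 x 0.02511 = 0.006775 mol; V(LiOH) at equivalence = 0.006775/0.2745 = 0.02468 L.
At equivalence all the acid is converted to C6H5COO-; total volume = 0.02511 + 0.02468 = 0.04979 L, so [C6H5COO-] = 0.006775/0.04979 = 0.1361 M.
Kb = Kw/Ka = 1.0e-14 / 6.3 x 10^-5 = 1.59e-10.
[OH^-] = sqrt(Kb x [C6H5COO-]) = sqrt(1.59e-10 x 0.1361) = 4.65e-6 M.
pOH = 5.33, so pH = 14.00 - 5.33 = 8.67.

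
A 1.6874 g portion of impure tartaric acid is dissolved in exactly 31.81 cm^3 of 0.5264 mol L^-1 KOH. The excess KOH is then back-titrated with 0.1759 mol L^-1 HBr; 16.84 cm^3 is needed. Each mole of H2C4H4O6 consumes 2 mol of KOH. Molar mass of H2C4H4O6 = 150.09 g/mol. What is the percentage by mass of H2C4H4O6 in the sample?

Total n(KOH) added = 0.5264 x 0.03181 = 0.01674 mol.
n(HBr) used = 0.1759 x 0.01684 = 0.002962 mol, which equals the excess n(KOH).
So n(KOH) consumed by the sample = 0.01674 - 0.002962 = 0.01378 mol.
n(H2C4H4O6) = 0.01378 / 2 = 0.006891 mol.
mass H2C4H4O6 = 0.006891 x 150.09 = 1.034 g, so %H2C4H4O6 = 1.034/1.6874 x 100 = 61.3%.

61.3%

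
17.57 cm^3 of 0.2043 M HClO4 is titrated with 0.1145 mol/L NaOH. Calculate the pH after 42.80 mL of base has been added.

12.34

n(acid) = 0.2043 x 0.01757 = 0.003590 mol; n(NaOH) added = 0.1145 x 0.04280 = 0.004901 mol.
Base is in excess by 0.004901 - 0.003590 = 0.001311 mol in a total volume of 0.06037 L.
[OH^-] = 0.001311/0.06037 = 0.02172 M, so pOH = 1.66 and pH = 14.00 - 1.66 = 12.34.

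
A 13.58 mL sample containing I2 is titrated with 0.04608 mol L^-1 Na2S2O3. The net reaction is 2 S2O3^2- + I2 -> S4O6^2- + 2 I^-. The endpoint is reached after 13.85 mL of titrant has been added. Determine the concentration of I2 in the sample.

0.0235 M

n(Na2S2O3) = 0.04608 x 0.01385 = 0.0006382 mol.
From the balanced equation, 2 mol Na2S2O3 reacts with 1 mol I2, so n(I2) = 0.0006382 x 1/2 = 0.0003191 mol.
[I2] = 0.0003191 / 0.01358 L = 0.0235 M.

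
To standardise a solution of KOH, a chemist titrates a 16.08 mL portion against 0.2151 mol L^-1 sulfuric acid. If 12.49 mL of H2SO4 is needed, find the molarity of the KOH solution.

n(H2SO4) delivered = 0.2151 x 0.01249 = 0.002687 mol.
The reaction is 2 KOH + 1 H2SO4, so n(KOH) = 0.002687 x 2/1 = 0.005373 mol.
[KOH] = 0.005373 mol / 0.01608 L = 0.334 M.

0.334 M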